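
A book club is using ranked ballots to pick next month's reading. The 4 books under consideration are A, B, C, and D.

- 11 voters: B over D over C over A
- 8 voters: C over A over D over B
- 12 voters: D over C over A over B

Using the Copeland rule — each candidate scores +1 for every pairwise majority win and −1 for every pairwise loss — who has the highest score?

Pairwise results:
  A vs B: A wins 20–11.
  A vs C: C wins 31–0.
  A vs D: D wins 23–8.
  B vs C: C wins 20–11.
  B vs D: D wins 20–11.
  C vs D: D wins 23–8.
Copeland scores (wins − losses):
  A: 1 − 2 = -1
  B: 0 − 3 = -3
  C: 2 − 1 = 1
  D: 3 − 0 = 3
D has the best Copeland score.

D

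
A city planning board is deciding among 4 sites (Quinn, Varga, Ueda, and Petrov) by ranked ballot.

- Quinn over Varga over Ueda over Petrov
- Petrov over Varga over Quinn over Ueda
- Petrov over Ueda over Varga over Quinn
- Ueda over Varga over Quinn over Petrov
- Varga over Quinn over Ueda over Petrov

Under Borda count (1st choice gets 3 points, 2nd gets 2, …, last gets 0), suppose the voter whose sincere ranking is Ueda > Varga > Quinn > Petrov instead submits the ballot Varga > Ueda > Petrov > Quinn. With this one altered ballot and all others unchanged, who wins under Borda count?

Varga

Borda totals with the altered ballot: Quinn 6, Varga 11, Ueda 6, Petrov 7.
The winner is unchanged: still Varga.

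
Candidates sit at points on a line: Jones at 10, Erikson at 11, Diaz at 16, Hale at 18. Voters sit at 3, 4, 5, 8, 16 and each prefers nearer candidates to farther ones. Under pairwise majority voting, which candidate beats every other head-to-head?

With single-peaked preferences on a line, the Condorcet winner is the candidate closest to the median voter.
The median voter (position 5) is closest to Jones at 10.
Check: Jones vs Hale — voters closer to Jones: 4 of 5.

Jones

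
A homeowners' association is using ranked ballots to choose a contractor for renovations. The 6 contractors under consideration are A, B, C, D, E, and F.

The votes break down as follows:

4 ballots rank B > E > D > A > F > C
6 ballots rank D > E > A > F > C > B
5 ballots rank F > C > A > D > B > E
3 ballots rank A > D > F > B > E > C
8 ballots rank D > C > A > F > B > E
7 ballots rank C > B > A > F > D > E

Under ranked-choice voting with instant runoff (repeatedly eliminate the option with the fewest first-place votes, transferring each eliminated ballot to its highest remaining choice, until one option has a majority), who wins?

D

Round 1: D 14, C 7, F 5, B 4, A 3, E 0. E has the fewest and is eliminated.
Round 2: D 14, C 7, F 5, B 4, A 3. A has the fewest and is eliminated.
Round 3: D 17, C 7, F 5, B 4. D has a majority.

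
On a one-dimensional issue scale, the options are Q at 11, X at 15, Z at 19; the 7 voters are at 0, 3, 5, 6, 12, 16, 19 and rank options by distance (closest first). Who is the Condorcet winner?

With single-peaked preferences on a line, the Condorcet winner is the candidate closest to the median voter.
The median voter (position 6) is closest to Q at 11.
Check: Q vs X — voters closer to Q: 5 of 7.

Q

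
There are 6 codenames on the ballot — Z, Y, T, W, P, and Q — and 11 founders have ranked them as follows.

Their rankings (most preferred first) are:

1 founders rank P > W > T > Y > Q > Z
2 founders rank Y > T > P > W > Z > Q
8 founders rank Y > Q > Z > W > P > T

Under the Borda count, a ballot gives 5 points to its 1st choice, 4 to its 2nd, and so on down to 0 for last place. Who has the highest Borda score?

Y

Borda scores:
  Z: 0 + 2·1 + 8·3 = 26
  Y: 2 + 2·5 + 8·5 = 52
  T: 3 + 2·4 + 8·0 = 11
  W: 4 + 2·2 + 8·2 = 24
  P: 5 + 2·3 + 8·1 = 19
  Q: 1 + 2·0 + 8·4 = 33
Y has the highest total.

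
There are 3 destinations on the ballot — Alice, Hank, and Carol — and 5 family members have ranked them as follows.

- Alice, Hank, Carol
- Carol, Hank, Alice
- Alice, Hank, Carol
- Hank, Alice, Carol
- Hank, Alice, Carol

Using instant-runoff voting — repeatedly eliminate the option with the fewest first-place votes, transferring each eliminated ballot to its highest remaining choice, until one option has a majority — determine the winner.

Hank

Round 1: Alice 2, Hank 2, Carol 1. Carol has the fewest and is eliminated.
Round 2: Hank 3, Alice 2. Hank has a majority.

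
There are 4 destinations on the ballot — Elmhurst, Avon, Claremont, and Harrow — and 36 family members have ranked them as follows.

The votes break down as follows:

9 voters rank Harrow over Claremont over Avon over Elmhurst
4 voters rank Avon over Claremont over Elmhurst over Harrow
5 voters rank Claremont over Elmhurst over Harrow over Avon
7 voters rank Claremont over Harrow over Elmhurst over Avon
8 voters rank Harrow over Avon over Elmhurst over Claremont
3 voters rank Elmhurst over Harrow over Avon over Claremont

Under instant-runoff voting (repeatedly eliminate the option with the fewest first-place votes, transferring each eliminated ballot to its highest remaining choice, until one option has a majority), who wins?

Harrow

Round 1: Harrow 17, Claremont 12, Avon 4, Elmhurst 3. Elmhurst has the fewest and is eliminated.
Round 2: Harrow 20, Claremont 12, Avon 4. Harrow has a majority.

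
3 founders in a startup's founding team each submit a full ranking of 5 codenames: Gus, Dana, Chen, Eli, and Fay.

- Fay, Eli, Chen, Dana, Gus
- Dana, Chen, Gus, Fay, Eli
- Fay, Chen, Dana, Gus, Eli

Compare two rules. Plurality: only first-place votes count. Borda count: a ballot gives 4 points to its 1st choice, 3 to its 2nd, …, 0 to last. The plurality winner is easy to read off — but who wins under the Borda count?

Plurality first-place counts: Gus 0, Dana 1, Chen 0, Eli 0, Fay 2 → Fay.
Borda totals: Gus 3, Dana 7, Chen 8, Eli 3, Fay 9 → Fay.

Fay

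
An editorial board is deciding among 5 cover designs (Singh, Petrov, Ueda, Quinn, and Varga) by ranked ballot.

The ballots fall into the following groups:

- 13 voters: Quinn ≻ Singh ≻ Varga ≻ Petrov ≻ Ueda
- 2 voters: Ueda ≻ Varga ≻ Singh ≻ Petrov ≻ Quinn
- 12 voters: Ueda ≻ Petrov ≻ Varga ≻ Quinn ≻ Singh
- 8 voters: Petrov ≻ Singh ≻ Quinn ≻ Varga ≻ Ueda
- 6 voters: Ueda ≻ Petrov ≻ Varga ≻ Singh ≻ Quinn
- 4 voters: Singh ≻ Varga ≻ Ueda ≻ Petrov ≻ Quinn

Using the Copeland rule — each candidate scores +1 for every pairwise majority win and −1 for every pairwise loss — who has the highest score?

Petrov

Pairwise results:
  Singh vs Petrov: Petrov wins 26–19.
  Singh vs Ueda: Singh wins 25–20.
  Singh vs Quinn: Quinn wins 25–20.
  Singh vs Varga: Singh wins 25–20.
  Petrov vs Ueda: Ueda wins 24–21.
  Petrov vs Quinn: Petrov wins 32–13.
  Petrov vs Varga: Petrov wins 26–19.
  Ueda vs Quinn: Ueda wins 24–21.
  Ueda vs Varga: Varga wins 25–20.
  Quinn vs Varga: Varga wins 24–21.
Copeland scores (wins − losses):
  Singh: 2 − 2 = 0
  Petrov: 3 − 1 = 2
  Ueda: 2 − 2 = 0
  Quinn: 1 − 3 = -2
  Varga: 2 − 2 = 0
Petrov has the best Copeland score.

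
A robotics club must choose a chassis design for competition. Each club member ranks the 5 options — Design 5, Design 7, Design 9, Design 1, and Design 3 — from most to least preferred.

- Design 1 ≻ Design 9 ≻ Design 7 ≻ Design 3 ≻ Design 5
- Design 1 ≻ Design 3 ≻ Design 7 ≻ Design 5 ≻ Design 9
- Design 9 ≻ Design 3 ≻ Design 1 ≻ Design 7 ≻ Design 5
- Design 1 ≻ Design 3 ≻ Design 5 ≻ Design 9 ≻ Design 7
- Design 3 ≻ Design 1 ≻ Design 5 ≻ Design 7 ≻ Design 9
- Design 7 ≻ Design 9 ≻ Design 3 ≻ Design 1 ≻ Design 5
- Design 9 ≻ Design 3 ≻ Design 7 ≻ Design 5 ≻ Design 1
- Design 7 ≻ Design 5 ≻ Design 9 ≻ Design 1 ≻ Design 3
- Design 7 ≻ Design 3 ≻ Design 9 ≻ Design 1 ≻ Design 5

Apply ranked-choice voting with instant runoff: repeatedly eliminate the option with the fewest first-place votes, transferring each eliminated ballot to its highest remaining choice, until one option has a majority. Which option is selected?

Design 1

Round 1: Design 7 3, Design 1 3, Design 9 2, Design 3 1, Design 5 0. Design 5 has the fewest and is eliminated.
Round 2: Design 7 3, Design 1 3, Design 9 2, Design 3 1. Design 3 has the fewest and is eliminated.
Round 3: Design 1 4, Design 7 3, Design 9 2. Design 9 has the fewest and is eliminated.
Round 4: Design 1 5, Design 7 4. Design 1 has a majority.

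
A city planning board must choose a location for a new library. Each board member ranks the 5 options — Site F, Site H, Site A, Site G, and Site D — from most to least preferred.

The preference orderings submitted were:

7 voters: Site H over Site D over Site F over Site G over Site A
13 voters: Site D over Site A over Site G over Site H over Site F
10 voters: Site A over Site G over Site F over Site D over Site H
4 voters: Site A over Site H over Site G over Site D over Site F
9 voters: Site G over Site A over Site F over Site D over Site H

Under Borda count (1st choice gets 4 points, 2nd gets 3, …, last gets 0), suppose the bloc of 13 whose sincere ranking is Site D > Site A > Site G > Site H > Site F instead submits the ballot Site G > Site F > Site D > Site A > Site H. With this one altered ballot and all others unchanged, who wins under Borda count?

Borda totals with the altered ballot: Site F 91, Site H 40, Site A 96, Site G 133, Site D 70.
The switch changes the winner from Site A to Site G.

Site G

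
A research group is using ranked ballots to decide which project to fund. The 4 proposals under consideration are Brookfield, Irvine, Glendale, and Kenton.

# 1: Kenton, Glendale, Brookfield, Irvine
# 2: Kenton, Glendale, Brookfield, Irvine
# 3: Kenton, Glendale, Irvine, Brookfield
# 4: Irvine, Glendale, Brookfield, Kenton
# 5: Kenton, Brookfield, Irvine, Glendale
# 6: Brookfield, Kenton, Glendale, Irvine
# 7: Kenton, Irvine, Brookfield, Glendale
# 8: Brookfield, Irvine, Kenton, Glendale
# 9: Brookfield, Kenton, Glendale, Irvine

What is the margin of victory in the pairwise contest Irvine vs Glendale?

1

Ballots ranking Irvine above Glendale: 4.
Ballots ranking Glendale above Irvine: 5.
Glendale wins 5–4, a margin of 1.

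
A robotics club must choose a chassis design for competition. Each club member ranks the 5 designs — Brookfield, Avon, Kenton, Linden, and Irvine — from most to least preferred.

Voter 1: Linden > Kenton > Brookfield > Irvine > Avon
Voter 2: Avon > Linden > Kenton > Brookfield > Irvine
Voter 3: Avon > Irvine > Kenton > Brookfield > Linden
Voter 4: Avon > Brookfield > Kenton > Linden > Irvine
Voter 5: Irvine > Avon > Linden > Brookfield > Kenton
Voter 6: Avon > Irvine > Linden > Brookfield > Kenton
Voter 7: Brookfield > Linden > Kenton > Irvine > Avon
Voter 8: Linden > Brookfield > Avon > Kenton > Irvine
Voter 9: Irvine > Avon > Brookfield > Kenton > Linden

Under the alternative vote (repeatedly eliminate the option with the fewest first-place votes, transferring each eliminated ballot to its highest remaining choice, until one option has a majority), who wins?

Round 1: Avon 4, Linden 2, Irvine 2, Brookfield 1, Kenton 0. Kenton has the fewest and is eliminated.
Round 2: Avon 4, Linden 2, Irvine 2, Brookfield 1. Brookfield has the fewest and is eliminated.
Round 3: Avon 4, Linden 3, Irvine 2. Irvine has the fewest and is eliminated.
Round 4: Avon 6, Linden 3. Avon has a majority.

Avon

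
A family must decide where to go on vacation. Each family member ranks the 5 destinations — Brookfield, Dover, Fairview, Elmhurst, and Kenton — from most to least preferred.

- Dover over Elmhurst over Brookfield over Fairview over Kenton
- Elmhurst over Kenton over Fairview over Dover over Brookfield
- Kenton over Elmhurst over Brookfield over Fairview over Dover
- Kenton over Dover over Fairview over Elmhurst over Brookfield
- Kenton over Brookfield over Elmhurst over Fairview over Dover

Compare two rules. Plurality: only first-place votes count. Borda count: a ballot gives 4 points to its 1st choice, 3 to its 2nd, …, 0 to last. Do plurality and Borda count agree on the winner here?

Plurality first-place counts: Brookfield 0, Dover 1, Fairview 0, Elmhurst 1, Kenton 3 → Kenton.
Borda totals: Brookfield 7, Dover 8, Fairview 7, Elmhurst 13, Kenton 15 → Kenton.
The two rules agree on Kenton.

Yes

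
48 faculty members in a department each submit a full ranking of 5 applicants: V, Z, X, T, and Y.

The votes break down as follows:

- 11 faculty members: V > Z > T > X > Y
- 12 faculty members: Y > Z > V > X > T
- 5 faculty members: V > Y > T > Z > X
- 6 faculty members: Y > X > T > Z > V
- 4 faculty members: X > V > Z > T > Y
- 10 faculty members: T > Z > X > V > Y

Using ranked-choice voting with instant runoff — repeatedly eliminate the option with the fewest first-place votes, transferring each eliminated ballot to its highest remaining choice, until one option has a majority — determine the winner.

V

Round 1: Y 18, V 16, T 10, X 4, Z 0. Z has the fewest and is eliminated.
Round 2: Y 18, V 16, T 10, X 4. X has the fewest and is eliminated.
Round 3: V 20, Y 18, T 10. T has the fewest and is eliminated.
Round 4: V 30, Y 18. V has a majority.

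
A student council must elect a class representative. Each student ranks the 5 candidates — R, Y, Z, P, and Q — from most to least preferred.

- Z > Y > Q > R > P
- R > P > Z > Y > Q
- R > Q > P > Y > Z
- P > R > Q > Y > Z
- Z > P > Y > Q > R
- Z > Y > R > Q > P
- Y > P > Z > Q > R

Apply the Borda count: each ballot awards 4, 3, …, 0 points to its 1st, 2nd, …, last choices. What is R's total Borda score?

14

Borda scores:
  R: 1 + 4 + 4 + 3 + 0 + 2 + 0 = 14
  Y: 3 + 1 + 1 + 1 + 2 + 3 + 4 = 15
  Z: 4 + 2 + 0 + 0 + 4 + 4 + 2 = 16
  P: 0 + 3 + 2 + 4 + 3 + 0 + 3 = 15
  Q: 2 + 0 + 3 + 2 + 1 + 1 + 1 = 10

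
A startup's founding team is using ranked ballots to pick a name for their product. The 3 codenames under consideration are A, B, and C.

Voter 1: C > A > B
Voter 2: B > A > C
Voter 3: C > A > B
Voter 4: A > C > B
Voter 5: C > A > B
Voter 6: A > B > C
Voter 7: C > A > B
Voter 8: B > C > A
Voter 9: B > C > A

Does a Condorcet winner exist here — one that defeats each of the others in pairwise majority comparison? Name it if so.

C

Head-to-head results (9 voters total):
A vs B: A wins 6–3.
A vs C: C wins 6–3.
B vs C: C wins 5–4.
C beats each rival — A (6–3), B (5–4) — so C is the Condorcet winner.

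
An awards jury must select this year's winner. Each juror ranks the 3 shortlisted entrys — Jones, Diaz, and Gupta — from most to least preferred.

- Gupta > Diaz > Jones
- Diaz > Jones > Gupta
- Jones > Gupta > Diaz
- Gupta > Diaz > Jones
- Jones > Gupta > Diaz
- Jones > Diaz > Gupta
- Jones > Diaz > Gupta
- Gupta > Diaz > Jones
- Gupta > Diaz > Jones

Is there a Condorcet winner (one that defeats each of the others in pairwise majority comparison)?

Head-to-head results (9 voters total):
Jones vs Diaz: Diaz wins 5–4.
Jones vs Gupta: Jones wins 5–4.
Diaz vs Gupta: Gupta wins 6–3.
No candidate beats all others: Jones beats Gupta beats Diaz beats Jones, a majority cycle.

No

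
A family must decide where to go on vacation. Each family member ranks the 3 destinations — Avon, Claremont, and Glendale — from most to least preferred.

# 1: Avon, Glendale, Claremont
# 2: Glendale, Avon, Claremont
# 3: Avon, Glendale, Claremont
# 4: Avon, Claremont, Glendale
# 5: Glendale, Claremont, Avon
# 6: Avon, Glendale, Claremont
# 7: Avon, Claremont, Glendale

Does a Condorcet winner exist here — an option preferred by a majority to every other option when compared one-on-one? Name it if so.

Head-to-head results (7 voters total):
Avon vs Claremont: Avon wins 6–1.
Avon vs Glendale: Avon wins 5–2.
Claremont vs Glendale: Glendale wins 5–2.
Avon beats each rival — Claremont (6–1), Glendale (5–2) — so Avon is the Condorcet winner.

Avon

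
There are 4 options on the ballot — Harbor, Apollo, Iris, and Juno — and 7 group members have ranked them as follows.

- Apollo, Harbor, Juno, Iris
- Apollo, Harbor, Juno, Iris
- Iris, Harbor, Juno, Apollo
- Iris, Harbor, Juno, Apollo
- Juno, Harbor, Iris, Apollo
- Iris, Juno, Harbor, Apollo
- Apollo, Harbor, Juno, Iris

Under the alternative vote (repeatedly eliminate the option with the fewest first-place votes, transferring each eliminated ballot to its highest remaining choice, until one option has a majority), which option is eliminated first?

Harbor

Round 1: Apollo 3, Iris 3, Juno 1, Harbor 0. Harbor has the fewest and is eliminated.
Round 2: Apollo 3, Iris 3, Juno 1. Juno has the fewest and is eliminated.
Round 3: Iris 4, Apollo 3. Iris has a majority.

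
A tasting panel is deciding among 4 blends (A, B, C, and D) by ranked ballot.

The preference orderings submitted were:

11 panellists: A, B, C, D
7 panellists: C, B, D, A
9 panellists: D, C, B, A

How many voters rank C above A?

Ballots ranking C above A: 7+9 = 16.
Ballots ranking A above C: 11.
So 16 of 27 voters prefer C to A.

16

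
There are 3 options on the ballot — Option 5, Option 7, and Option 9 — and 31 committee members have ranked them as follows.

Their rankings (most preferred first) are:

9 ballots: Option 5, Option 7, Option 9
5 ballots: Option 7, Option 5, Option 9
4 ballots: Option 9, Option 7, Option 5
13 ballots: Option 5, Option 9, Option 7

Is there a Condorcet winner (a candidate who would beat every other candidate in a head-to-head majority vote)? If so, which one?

Head-to-head results (31 voters total):
Option 5 vs Option 7: Option 5 wins 22–9.
Option 5 vs Option 9: Option 5 wins 27–4.
Option 7 vs Option 9: Option 9 wins 17–14.
Option 5 beats each rival — Option 7 (22–9), Option 9 (27–4) — so Option 5 is the Condorcet winner.

Option 5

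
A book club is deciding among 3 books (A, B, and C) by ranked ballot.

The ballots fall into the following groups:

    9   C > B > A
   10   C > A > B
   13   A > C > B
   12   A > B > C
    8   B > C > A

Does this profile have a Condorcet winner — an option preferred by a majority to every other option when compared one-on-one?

Head-to-head results (52 voters total):
A vs B: A wins 35–17.
A vs C: C wins 27–25.
B vs C: C wins 32–20.
C beats each rival — A (27–25), B (32–20) — so C is the Condorcet winner.

Yes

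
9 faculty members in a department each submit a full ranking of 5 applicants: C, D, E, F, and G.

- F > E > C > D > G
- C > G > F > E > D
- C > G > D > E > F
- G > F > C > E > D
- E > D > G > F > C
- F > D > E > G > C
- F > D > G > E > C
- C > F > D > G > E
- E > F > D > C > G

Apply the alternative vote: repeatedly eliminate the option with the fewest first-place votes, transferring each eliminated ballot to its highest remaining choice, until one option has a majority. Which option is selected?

Round 1: C 3, F 3, E 2, G 1, D 0. D has the fewest and is eliminated.
Round 2: C 3, F 3, E 2, G 1. G has the fewest and is eliminated.
Round 3: F 4, C 3, E 2. E has the fewest and is eliminated.
Round 4: F 6, C 3. F has a majority.

F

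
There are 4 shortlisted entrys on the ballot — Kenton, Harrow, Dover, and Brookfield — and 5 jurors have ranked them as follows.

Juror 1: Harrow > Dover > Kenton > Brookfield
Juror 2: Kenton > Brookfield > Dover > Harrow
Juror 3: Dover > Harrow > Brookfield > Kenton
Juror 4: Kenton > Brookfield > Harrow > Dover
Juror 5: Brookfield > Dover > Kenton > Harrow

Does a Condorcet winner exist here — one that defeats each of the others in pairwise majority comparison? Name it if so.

No Condorcet winner

Head-to-head results (5 voters total):
Kenton vs Harrow: Kenton wins 3–2.
Kenton vs Dover: Dover wins 3–2.
Kenton vs Brookfield: Kenton wins 3–2.
Harrow vs Dover: Dover wins 3–2.
Harrow vs Brookfield: Brookfield wins 3–2.
Dover vs Brookfield: Brookfield wins 3–2.
No candidate beats all others: Kenton beats Brookfield beats Dover beats Kenton, a majority cycle.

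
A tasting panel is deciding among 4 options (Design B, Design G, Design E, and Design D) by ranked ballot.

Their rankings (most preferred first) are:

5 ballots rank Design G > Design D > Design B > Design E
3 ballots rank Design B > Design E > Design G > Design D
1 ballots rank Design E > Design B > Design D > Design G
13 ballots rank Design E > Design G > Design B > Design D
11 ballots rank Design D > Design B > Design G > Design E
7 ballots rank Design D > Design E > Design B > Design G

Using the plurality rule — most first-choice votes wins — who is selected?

Design D

First-place vote totals:
  Design B: 3
  Design G: 5
  Design E: 14
  Design D: 18
Design D has the most first-place votes.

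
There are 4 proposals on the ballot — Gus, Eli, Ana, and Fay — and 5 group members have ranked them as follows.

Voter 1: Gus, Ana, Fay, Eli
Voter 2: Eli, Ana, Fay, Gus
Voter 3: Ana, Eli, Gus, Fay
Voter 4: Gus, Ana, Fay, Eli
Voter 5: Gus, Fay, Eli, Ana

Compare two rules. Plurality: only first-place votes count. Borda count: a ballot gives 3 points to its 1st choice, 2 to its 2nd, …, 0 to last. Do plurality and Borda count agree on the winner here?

Yes

Plurality first-place counts: Gus 3, Eli 1, Ana 1, Fay 0 → Gus.
Borda totals: Gus 10, Eli 6, Ana 9, Fay 5 → Gus.
The two rules agree on Gus.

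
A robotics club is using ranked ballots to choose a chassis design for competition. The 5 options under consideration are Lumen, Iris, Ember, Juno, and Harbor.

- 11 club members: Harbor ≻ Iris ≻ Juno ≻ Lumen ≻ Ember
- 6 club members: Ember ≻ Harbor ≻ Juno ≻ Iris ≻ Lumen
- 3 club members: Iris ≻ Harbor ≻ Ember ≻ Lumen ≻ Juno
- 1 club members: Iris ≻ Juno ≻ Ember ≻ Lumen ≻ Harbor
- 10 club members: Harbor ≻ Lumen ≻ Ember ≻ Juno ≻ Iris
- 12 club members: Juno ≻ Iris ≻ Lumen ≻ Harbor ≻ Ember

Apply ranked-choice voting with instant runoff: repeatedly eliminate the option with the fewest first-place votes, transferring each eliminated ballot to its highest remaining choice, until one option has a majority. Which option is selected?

Harbor

Round 1: Harbor 21, Juno 12, Ember 6, Iris 4, Lumen 0. Lumen has the fewest and is eliminated.
Round 2: Harbor 21, Juno 12, Ember 6, Iris 4. Iris has the fewest and is eliminated.
Round 3: Harbor 24, Juno 13, Ember 6. Harbor has a majority.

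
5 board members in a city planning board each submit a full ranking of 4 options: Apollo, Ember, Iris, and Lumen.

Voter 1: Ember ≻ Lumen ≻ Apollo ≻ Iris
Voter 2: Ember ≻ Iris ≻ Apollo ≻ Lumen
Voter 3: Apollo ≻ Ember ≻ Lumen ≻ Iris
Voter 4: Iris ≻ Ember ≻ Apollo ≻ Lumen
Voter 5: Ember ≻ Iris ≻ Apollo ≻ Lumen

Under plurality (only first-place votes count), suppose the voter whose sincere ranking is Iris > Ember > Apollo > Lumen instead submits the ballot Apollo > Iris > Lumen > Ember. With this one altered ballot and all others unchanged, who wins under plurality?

Ember

First-place totals with the altered ballot: Apollo 2, Ember 3, Iris 0, Lumen 0.
The winner is unchanged: still Ember.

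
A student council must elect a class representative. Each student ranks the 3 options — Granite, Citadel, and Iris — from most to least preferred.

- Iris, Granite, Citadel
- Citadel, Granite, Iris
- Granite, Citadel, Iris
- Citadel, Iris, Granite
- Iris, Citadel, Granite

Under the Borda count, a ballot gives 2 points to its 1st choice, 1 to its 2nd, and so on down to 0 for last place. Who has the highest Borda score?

Borda scores:
  Granite: 1 + 1 + 2 + 0 + 0 = 4
  Citadel: 0 + 2 + 1 + 2 + 1 = 6
  Iris: 2 + 0 + 0 + 1 + 2 = 5
Citadel has the highest total.

Citadel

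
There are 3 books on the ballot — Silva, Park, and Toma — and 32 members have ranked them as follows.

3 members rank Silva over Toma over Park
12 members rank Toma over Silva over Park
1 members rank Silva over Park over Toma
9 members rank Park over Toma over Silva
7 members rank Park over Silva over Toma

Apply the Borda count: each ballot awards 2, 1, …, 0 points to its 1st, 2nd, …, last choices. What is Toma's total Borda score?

36

Borda scores:
  Silva: 3·2 + 12·1 + 2 + 9·0 + 7·1 = 27
  Park: 3·0 + 12·0 + 1 + 9·2 + 7·2 = 33
  Toma: 3·1 + 12·2 + 0 + 9·1 + 7·0 = 36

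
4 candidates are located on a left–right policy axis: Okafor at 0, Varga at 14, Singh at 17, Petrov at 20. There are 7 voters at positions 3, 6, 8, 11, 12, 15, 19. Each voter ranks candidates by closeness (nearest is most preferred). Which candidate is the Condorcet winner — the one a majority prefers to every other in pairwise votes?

With single-peaked preferences on a line, the Condorcet winner is the candidate closest to the median voter.
The median voter (position 11) is closest to Varga at 14.
Check: Varga vs Okafor — voters closer to Varga: 5 of 7.

Varga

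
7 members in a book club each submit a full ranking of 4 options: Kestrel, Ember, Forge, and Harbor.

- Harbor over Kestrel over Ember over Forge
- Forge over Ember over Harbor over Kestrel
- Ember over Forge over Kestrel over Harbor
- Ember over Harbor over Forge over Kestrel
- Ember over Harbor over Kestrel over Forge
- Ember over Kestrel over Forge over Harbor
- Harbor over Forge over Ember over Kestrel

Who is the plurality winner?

Ember

First-place vote totals:
  Kestrel: 0
  Ember: 4
  Forge: 1
  Harbor: 2
Ember has the most first-place votes.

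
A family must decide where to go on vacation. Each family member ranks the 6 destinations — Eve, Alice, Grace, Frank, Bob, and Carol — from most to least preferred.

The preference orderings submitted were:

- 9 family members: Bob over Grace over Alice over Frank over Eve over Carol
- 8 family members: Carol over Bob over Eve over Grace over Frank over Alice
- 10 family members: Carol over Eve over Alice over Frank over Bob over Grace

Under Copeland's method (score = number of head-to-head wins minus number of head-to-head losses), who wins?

Carol

Pairwise results:
  Eve vs Alice: Eve wins 18–9.
  Eve vs Grace: Eve wins 18–9.
  Eve vs Frank: Eve wins 18–9.
  Eve vs Bob: Bob wins 17–10.
  Eve vs Carol: Carol wins 18–9.
  Alice vs Grace: Grace wins 17–10.
  Alice vs Frank: Alice wins 19–8.
  Alice vs Bob: Bob wins 17–10.
  Alice vs Carol: Carol wins 18–9.
  Grace vs Frank: Grace wins 17–10.
  Grace vs Bob: Bob wins 27–0.
  Grace vs Carol: Carol wins 18–9.
  Frank vs Bob: Bob wins 17–10.
  Frank vs Carol: Carol wins 18–9.
  Bob vs Carol: Carol wins 18–9.
Copeland scores (wins − losses):
  Eve: 3 − 2 = 1
  Alice: 1 − 4 = -3
  Grace: 2 − 3 = -1
  Frank: 0 − 5 = -5
  Bob: 4 − 1 = 3
  Carol: 5 − 0 = 5
Carol has the best Copeland score.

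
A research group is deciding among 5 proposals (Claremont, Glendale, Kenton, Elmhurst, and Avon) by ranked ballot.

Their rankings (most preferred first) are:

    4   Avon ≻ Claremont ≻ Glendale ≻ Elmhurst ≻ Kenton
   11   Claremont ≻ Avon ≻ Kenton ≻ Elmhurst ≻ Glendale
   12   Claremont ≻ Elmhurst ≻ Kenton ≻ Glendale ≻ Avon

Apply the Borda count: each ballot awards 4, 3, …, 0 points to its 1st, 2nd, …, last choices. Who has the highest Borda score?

Borda scores:
  Claremont: 4·3 + 11·4 + 12·4 = 104
  Glendale: 4·2 + 11·0 + 12·1 = 20
  Kenton: 4·0 + 11·2 + 12·2 = 46
  Elmhurst: 4·1 + 11·1 + 12·3 = 51
  Avon: 4·4 + 11·3 + 12·0 = 49
Claremont has the highest total.

Claremont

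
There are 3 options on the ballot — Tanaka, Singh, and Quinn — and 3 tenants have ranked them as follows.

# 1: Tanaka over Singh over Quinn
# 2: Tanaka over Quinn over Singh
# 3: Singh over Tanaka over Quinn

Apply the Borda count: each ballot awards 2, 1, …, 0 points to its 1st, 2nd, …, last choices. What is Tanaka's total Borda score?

5

Borda scores:
  Tanaka: 2 + 2 + 1 = 5
  Singh: 1 + 0 + 2 = 3
  Quinn: 0 + 1 + 0 = 1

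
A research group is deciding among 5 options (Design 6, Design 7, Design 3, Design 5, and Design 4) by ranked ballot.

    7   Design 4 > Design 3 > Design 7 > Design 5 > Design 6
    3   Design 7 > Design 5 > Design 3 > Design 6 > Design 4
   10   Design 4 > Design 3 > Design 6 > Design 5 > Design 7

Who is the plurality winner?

Design 4

First-place vote totals:
  Design 6: 0
  Design 7: 3
  Design 3: 0
  Design 5: 0
  Design 4: 17
Design 4 has the most first-place votes.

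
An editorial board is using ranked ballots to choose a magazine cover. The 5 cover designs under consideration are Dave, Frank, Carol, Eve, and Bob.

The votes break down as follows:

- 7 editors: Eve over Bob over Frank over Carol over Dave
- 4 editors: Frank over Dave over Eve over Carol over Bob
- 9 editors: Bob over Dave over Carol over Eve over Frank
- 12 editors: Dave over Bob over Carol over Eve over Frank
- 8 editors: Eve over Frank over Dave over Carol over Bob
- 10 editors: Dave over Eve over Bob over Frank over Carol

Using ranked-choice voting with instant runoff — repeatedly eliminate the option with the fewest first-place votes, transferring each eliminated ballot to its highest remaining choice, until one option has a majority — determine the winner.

Dave

Round 1: Dave 22, Eve 15, Bob 9, Frank 4, Carol 0. Carol has the fewest and is eliminated.
Round 2: Dave 22, Eve 15, Bob 9, Frank 4. Frank has the fewest and is eliminated.
Round 3: Dave 26, Eve 15, Bob 9. Dave has a majority.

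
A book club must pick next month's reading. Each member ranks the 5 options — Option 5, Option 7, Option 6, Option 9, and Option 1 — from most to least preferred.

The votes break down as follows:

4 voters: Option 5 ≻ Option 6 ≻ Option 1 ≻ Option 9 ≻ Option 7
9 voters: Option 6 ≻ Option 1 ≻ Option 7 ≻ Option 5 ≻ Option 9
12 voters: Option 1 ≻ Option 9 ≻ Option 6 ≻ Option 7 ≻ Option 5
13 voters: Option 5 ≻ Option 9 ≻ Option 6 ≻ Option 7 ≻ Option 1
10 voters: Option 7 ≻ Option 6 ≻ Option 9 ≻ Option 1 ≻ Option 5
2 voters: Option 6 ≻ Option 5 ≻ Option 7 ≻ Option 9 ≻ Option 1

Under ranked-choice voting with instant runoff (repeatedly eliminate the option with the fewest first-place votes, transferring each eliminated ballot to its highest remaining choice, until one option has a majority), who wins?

Round 1: Option 5 17, Option 1 12, Option 6 11, Option 7 10, Option 9 0. Option 9 has the fewest and is eliminated.
Round 2: Option 5 17, Option 1 12, Option 6 11, Option 7 10. Option 7 has the fewest and is eliminated.
Round 3: Option 6 21, Option 5 17, Option 1 12. Option 1 has the fewest and is eliminated.
Round 4: Option 6 33, Option 5 17. Option 6 has a majority.

Option 6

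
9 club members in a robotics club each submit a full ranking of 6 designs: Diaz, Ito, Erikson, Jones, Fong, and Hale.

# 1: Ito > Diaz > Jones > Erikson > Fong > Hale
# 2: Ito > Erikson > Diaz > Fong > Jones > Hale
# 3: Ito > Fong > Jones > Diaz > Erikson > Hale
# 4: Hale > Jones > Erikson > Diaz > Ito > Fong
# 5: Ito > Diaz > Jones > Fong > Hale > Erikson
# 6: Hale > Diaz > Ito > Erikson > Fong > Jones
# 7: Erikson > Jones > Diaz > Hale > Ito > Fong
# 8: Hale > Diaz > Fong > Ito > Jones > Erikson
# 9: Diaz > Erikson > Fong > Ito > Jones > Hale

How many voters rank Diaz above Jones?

6

Ballots ranking Diaz above Jones: 6.
Ballots ranking Jones above Diaz: 3.
So 6 of 9 voters prefer Diaz to Jones.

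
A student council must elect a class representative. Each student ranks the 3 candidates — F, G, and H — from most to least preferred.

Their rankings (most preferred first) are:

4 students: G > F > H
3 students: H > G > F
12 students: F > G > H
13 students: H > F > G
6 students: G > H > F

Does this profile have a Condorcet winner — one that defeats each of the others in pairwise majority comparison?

No

Head-to-head results (38 voters total):
F vs G: F wins 25–13.
F vs H: H wins 22–16.
G vs H: G wins 22–16.
No candidate beats all others: F beats G beats H beats F, a majority cycle.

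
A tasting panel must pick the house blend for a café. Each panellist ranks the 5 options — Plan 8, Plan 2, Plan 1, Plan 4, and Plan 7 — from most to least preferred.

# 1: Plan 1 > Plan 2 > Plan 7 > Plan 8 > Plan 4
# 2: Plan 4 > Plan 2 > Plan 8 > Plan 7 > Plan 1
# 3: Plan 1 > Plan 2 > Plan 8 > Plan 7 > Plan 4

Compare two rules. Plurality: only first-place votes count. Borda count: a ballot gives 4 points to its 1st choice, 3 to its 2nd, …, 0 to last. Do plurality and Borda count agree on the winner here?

No

Plurality first-place counts: Plan 8 0, Plan 2 0, Plan 1 2, Plan 4 1, Plan 7 0 → Plan 1.
Borda totals: Plan 8 5, Plan 2 9, Plan 1 8, Plan 4 4, Plan 7 4 → Plan 2.
The two rules disagree: plurality picks Plan 1, Borda picks Plan 2.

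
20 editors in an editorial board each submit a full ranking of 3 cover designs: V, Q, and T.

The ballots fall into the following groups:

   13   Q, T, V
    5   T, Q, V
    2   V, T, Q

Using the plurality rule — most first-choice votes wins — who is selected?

First-place vote totals:
  V: 2
  Q: 13
  T: 5
Q has the most first-place votes.

Q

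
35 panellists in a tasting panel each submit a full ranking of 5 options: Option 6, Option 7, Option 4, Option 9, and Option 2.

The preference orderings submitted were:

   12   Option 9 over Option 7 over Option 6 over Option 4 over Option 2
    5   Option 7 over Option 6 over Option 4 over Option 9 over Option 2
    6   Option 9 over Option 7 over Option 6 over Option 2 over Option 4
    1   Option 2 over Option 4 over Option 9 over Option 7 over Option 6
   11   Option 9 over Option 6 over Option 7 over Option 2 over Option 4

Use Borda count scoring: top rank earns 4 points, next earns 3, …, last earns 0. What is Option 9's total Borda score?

123

Borda scores:
  Option 6: 12·2 + 5·3 + 6·2 + 0 + 11·3 = 84
  Option 7: 12·3 + 5·4 + 6·3 + 1 + 11·2 = 97
  Option 4: 12·1 + 5·2 + 6·0 + 3 + 11·0 = 25
  Option 9: 12·4 + 5·1 + 6·4 + 2 + 11·4 = 123
  Option 2: 12·0 + 5·0 + 6·1 + 4 + 11·1 = 21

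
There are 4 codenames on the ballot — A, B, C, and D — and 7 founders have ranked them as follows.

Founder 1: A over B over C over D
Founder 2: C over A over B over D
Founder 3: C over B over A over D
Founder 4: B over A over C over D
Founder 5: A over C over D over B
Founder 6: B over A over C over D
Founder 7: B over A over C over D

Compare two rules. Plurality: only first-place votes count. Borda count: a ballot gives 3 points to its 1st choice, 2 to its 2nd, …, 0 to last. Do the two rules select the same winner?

No

Plurality first-place counts: A 2, B 3, C 2, D 0 → B.
Borda totals: A 15, B 14, C 12, D 1 → A.
The two rules disagree: plurality picks B, Borda picks A.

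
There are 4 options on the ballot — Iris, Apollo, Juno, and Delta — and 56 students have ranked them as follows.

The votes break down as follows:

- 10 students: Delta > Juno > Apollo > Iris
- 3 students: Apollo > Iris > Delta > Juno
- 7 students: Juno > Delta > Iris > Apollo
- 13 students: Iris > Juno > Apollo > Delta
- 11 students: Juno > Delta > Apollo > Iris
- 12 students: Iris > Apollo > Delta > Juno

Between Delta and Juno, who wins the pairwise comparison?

Juno

Ballots ranking Delta above Juno: 10+3+12 = 25.
Ballots ranking Juno above Delta: 7+13+11 = 31.
Juno wins the head-to-head, 31–25.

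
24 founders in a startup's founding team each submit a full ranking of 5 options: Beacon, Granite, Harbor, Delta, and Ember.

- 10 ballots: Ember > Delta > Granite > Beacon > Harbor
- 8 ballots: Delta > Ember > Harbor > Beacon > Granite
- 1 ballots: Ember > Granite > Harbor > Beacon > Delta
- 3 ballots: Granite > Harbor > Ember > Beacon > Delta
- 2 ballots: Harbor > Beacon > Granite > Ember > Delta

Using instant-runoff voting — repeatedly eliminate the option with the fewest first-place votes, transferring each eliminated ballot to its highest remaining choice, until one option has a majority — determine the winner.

Round 1: Ember 11, Delta 8, Granite 3, Harbor 2, Beacon 0. Beacon has the fewest and is eliminated.
Round 2: Ember 11, Delta 8, Granite 3, Harbor 2. Harbor has the fewest and is eliminated.
Round 3: Ember 11, Delta 8, Granite 5. Granite has the fewest and is eliminated.
Round 4: Ember 16, Delta 8. Ember has a majority.

Ember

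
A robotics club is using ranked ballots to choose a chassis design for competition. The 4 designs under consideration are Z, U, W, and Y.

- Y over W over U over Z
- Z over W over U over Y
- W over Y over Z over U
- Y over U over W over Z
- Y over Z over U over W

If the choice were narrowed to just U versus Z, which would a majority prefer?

Z

Ballots ranking U above Z: 2.
Ballots ranking Z above U: 3.
Z wins the head-to-head, 3–2.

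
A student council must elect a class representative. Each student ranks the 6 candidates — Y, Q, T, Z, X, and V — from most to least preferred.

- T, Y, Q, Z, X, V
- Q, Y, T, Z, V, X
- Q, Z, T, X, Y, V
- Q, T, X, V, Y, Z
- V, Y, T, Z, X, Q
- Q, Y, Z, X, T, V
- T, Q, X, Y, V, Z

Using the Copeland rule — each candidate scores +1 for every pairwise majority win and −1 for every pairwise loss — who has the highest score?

Pairwise results:
  Y vs Q: Q wins 5–2.
  Y vs T: T wins 4–3.
  Y vs Z: Y wins 6–1.
  Y vs X: Y wins 4–3.
  Y vs V: Y wins 5–2.
  Q vs T: Q wins 4–3.
  Q vs Z: Q wins 6–1.
  Q vs X: Q wins 6–1.
  Q vs V: Q wins 6–1.
  T vs Z: T wins 5–2.
  T vs X: T wins 6–1.
  T vs V: T wins 6–1.
  Z vs X: Z wins 5–2.
  Z vs V: Z wins 4–3.
  X vs V: X wins 5–2.
Copeland scores (wins − losses):
  Y: 3 − 2 = 1
  Q: 5 − 0 = 5
  T: 4 − 1 = 3
  Z: 2 − 3 = -1
  X: 1 − 4 = -3
  V: 0 − 5 = -5
Q has the best Copeland score.

Q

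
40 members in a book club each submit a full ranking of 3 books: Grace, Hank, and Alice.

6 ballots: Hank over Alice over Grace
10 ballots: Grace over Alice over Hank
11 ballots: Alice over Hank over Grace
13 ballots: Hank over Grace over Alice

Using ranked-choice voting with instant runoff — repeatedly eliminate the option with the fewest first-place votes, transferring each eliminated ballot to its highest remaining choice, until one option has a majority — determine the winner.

Alice

Round 1: Hank 19, Alice 11, Grace 10. Grace has the fewest and is eliminated.
Round 2: Alice 21, Hank 19. Alice has a majority.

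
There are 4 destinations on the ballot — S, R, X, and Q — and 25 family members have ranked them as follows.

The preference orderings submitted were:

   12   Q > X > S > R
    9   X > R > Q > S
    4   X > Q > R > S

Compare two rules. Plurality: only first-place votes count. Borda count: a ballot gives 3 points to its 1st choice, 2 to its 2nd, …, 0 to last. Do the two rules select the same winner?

Yes

Plurality first-place counts: S 0, R 0, X 13, Q 12 → X.
Borda totals: S 12, R 22, X 63, Q 53 → X.
The two rules agree on X.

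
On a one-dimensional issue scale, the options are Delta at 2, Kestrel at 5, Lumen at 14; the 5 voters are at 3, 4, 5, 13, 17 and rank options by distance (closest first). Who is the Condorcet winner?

With single-peaked preferences on a line, the Condorcet winner is the candidate closest to the median voter.
The median voter (position 5) is closest to Kestrel at 5.
Check: Kestrel vs Delta — voters closer to Kestrel: 4 of 5.

Kestrel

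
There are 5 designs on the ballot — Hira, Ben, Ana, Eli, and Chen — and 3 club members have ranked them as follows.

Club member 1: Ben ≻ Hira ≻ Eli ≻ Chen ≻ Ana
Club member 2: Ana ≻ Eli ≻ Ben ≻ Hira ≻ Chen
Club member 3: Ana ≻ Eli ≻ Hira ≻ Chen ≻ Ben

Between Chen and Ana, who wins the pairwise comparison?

Ana

Ballots ranking Chen above Ana: 1.
Ballots ranking Ana above Chen: 2.
Ana wins the head-to-head, 2–1.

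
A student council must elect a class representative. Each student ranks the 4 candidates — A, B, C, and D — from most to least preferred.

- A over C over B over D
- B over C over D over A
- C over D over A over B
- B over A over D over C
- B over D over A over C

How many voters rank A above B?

Ballots ranking A above B: 2.
Ballots ranking B above A: 3.
So 2 of 5 voters prefer A to B.

2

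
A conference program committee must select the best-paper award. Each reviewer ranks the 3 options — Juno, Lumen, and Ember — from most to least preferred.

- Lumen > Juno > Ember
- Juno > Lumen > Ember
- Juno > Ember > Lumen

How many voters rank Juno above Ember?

Ballots ranking Juno above Ember: 3.
Ballots ranking Ember above Juno: 0.
So 3 of 3 voters prefer Juno to Ember.

3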